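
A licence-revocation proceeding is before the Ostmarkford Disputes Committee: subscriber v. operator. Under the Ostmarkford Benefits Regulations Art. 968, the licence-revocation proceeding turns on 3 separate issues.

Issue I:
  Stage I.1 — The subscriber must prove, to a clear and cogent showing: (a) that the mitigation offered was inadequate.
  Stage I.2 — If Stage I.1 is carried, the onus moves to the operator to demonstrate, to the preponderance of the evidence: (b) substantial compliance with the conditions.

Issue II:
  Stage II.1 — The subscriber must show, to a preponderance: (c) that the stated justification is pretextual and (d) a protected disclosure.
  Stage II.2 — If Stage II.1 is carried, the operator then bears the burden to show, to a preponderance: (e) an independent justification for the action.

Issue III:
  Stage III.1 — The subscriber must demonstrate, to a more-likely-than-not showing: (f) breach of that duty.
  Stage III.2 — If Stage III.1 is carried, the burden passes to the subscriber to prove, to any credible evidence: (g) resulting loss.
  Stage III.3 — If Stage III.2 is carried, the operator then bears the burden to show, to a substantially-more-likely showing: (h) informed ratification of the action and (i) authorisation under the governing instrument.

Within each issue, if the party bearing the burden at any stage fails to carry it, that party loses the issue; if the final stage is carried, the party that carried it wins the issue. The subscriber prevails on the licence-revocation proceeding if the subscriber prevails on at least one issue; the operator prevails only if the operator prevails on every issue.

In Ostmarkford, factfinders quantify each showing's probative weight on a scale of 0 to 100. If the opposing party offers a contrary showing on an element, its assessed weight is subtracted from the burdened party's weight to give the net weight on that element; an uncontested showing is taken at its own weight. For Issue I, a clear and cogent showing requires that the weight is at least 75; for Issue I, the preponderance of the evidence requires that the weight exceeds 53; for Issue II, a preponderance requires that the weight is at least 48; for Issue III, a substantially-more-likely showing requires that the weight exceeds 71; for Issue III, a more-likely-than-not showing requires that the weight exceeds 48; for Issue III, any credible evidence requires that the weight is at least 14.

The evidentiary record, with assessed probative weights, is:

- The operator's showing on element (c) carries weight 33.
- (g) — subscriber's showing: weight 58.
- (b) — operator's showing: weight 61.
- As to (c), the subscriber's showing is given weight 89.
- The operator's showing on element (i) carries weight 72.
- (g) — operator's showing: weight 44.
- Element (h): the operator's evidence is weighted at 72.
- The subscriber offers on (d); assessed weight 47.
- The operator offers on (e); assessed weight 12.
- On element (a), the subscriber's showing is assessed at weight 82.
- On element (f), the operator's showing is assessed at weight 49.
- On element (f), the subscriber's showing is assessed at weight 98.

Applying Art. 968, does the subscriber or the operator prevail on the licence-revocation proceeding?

— Issue I —
At Stage I.1 the subscriber must meet a clear and cogent showing (weight is at least 75): on (a) the weight is 82, ≥ 75, so (a) meets the standard.
  All elements met. The burden passes to the operator.
At Stage I.2 the operator must meet the preponderance of the evidence (weight exceeds 53): on (b) the weight is 61, which does exceed 53, so (b) meets the standard.
  The operator carries the last stage.
All stages carried — the operator prevails on this issue.
— Issue II —
Stage II.1 (subscriber, a preponderance, weight is at least 48): (c) net 89−33=56 ≥ 48 — meets; (d) 47 < 48 — fails.
  Stage II.1 not carried; the subscriber fails its burden.
So the operator prevails on this issue.
— Issue III —
Stage III.1 (subscriber, a more-likely-than-not showing, weight exceeds 48): (f) net 98−49=49 > 48 — meets.
  Stage III.1 is satisfied; the subscriber continues to bear the burden.
Stage III.2 (subscriber, any credible evidence, weight is at least 14): (g) net 58−44=14 ≥ 14 — meets.
  All elements met. The burden passes to the operator.
Stage III.3 (operator, a substantially-more-likely showing, weight exceeds 71): (h) 72 > 71 — meets; (i) 72 > 71 — meets.
  Stage III.3 carried; the final stage is satisfied.
With every stage satisfied, the operator prevails on this issue.
Per-issue: Issue I → operator; Issue II → operator; Issue III → operator. The subscriber must prevail on at least one issue; overall, the operator prevails.

operator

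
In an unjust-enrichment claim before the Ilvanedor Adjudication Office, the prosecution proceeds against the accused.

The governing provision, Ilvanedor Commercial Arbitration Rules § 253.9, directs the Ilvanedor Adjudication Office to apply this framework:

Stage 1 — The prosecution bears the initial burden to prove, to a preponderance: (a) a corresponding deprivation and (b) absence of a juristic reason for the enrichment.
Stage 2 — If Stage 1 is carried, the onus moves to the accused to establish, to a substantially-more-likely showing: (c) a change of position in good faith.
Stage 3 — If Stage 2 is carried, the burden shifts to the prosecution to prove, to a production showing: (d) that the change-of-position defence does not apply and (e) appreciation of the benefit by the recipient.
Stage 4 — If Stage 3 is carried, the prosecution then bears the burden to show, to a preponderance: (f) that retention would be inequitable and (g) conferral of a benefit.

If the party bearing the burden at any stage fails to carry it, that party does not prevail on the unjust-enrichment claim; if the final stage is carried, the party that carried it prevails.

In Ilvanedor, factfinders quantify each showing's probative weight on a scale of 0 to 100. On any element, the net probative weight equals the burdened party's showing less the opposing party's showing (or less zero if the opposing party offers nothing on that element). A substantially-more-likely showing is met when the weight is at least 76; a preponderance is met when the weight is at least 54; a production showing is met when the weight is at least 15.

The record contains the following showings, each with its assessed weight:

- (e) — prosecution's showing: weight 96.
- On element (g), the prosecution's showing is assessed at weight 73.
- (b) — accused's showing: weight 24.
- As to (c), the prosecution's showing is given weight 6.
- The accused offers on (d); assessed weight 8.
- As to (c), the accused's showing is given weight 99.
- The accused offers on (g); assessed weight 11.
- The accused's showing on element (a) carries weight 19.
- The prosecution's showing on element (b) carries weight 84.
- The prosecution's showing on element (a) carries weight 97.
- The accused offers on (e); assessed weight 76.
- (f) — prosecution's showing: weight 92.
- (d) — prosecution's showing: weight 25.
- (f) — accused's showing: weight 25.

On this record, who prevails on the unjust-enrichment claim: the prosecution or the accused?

Stage 1 (prosecution, a preponderance, weight is at least 54): (a) net 97−19=78 ≥ 54 — meets; (b) net 84−24=60 ≥ 54 — meets.
  Stage 1 carried; the burden shifts to the accused.
Stage 2 (accused, a substantially-more-likely showing, weight is at least 76): (c) net 99−6=93 ≥ 76 — meets.
  Stage 2 is satisfied; the onus moves to the prosecution.
Stage 3 (prosecution, a production showing, weight is at least 15): (d) net 25−8=17 ≥ 15 — meets; (e) net 96−76=20 ≥ 15 — meets.
  Stage 3 is satisfied; the prosecution continues to bear the burden.
Stage 4 (prosecution, a preponderance, weight is at least 54): (f) net 92−25=67 ≥ 54 — meets; (g) net 73−11=62 ≥ 54 — meets.
  The prosecution carries the last stage.
With every stage satisfied, the prosecution prevails.

prosecution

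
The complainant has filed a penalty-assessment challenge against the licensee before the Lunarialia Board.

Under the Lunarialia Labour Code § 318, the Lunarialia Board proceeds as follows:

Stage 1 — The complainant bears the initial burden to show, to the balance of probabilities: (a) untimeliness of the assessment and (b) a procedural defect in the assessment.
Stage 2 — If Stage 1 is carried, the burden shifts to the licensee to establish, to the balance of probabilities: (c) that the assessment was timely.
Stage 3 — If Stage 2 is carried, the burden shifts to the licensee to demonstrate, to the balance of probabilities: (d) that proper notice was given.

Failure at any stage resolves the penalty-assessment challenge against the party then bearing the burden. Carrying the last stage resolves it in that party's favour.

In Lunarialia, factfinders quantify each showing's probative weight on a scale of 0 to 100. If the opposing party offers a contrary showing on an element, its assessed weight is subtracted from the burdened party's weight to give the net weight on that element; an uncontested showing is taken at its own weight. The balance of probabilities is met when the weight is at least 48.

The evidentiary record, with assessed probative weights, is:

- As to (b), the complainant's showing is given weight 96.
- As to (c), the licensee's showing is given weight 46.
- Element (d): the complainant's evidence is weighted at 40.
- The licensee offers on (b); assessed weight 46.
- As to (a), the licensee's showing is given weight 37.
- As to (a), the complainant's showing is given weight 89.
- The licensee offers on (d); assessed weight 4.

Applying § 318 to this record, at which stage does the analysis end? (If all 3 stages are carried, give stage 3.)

At Stage 1 the complainant must meet the balance of probabilities (weight is at least 48): on (a) the weight is 89 less the opposing 37 gives net 52, which does reach 48, so (a) meets the standard; on (b) the weight is 96 less the opposing 46 gives net 50, which does reach 48, so (b) meets the standard.
  The complainant carries Stage 1; the licensee now bears the burden.
At Stage 2 the licensee must meet the balance of probabilities (weight is at least 48): on (c) the weight is 46, < 48, so (c) does not meet the standard.
  Not every element is met, so the licensee fails to carry Stage 2.
The analysis ends at Stage 2; the complainant prevails.

stage 2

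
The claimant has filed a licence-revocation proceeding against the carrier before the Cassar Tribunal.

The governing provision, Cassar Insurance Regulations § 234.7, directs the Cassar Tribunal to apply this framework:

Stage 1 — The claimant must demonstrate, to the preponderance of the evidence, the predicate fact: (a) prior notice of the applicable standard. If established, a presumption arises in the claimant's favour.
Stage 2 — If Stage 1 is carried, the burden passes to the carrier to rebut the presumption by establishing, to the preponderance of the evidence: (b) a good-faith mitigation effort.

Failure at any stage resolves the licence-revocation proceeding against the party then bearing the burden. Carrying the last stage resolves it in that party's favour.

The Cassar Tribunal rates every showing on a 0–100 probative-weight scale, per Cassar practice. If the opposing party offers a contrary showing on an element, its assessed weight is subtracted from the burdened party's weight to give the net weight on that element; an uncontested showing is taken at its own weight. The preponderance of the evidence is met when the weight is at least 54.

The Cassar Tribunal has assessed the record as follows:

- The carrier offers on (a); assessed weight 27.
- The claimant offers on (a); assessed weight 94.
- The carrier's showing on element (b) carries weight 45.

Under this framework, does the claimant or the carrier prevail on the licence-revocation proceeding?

claimant

Stage 1 — burden on claimant; standard: the preponderance of the evidence (weight is at least 54).
    (a): 94 − 27 = 67 ≥ 54 [met]
  The claimant carries Stage 1; the carrier now bears the burden.
Stage 2 — burden on carrier; standard: the preponderance of the evidence (weight is at least 54).
    (b): 45 < 54 [not met]
  The carrier does not carry Stage 2.
The analysis ends at Stage 2; the claimant prevails.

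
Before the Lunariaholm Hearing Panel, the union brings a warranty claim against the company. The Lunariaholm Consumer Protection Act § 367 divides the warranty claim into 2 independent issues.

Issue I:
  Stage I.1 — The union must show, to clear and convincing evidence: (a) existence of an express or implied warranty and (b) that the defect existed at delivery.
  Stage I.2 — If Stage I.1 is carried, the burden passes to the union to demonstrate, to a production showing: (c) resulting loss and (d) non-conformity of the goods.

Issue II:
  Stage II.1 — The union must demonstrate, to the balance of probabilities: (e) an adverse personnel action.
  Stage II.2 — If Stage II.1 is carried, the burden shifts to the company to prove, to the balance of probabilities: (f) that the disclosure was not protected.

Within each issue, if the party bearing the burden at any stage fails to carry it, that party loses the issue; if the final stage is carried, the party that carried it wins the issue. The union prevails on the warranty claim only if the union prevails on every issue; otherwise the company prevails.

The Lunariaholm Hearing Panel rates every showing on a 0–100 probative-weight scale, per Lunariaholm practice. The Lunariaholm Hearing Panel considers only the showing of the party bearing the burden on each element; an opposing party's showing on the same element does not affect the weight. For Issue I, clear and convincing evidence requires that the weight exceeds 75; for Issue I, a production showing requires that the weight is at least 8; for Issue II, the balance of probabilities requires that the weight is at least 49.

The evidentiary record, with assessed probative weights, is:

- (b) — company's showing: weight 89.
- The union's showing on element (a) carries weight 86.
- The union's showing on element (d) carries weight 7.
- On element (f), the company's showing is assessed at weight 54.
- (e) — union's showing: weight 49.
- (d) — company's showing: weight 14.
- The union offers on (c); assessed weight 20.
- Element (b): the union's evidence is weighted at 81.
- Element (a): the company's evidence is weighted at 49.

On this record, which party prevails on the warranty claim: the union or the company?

company

— Issue I —
Stage I.1 (union, clear and convincing evidence, weight exceeds 75): (a) 86 (company's 49 disregarded) > 75 — meets; (b) 81 (company's 89 disregarded) > 75 — meets.
  Stage I.1 is satisfied; the union continues to bear the burden.
Stage I.2 (union, a production showing, weight is at least 8): (c) 20 ≥ 8 — meets; (d) 7 (company's 14 disregarded) < 8 — fails.
  Stage I.2 not carried; the union fails its burden.
The company prevails on this issue.
— Issue II —
Stage II.1 (union, the balance of probabilities, weight is at least 49): (e) 49 ≥ 49 — meets.
  All elements met. The burden passes to the company.
Stage II.2 (company, the balance of probabilities, weight is at least 49): (f) 54 ≥ 49 — meets.
  Stage II.2 carried; the final stage is satisfied.
Every stage carried; the company prevails on this issue.
Per-issue: Issue I → company; Issue II → company. The union must prevail on every issue; overall, the company prevails.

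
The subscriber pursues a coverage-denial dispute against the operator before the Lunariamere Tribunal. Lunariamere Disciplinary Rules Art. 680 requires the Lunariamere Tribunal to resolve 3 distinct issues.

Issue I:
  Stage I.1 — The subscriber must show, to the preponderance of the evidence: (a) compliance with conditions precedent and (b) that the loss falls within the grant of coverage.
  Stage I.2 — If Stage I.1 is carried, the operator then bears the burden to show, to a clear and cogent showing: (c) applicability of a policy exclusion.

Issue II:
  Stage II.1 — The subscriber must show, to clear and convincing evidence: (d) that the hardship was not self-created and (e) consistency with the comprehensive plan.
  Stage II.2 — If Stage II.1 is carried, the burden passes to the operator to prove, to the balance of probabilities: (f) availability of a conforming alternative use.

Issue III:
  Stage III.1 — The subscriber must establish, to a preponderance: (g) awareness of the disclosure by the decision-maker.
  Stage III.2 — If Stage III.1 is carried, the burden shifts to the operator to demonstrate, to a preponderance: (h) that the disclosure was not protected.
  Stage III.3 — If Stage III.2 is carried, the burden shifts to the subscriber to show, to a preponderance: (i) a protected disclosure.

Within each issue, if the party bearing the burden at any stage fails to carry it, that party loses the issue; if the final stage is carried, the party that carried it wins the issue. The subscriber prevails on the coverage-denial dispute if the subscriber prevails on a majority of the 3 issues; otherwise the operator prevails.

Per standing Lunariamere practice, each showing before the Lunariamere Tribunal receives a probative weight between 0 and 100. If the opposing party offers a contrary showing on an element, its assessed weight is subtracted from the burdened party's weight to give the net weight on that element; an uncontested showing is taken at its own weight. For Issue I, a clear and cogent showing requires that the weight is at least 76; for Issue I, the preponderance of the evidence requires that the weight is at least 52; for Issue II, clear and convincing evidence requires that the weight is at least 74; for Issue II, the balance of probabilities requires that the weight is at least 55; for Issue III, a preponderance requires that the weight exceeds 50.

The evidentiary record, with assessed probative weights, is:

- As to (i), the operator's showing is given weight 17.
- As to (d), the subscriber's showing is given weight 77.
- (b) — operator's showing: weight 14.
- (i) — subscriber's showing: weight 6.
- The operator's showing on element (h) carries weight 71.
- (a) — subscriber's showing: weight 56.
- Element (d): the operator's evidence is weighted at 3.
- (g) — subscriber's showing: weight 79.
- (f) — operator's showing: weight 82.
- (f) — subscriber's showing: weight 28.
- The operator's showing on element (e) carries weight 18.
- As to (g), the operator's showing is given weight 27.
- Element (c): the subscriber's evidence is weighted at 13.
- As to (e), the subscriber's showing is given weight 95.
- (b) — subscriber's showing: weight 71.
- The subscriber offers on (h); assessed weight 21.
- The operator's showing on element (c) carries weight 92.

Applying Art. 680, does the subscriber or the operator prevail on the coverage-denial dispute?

— Issue I —
Stage I.1 (subscriber, the preponderance of the evidence, weight is at least 52): (a) 56 ≥ 52 — meets; (b) net 71−14=57 ≥ 52 — meets.
  All elements met. The burden passes to the operator.
Stage I.2 (operator, a clear and cogent showing, weight is at least 76): (c) net 92−13=79 ≥ 76 — meets.
  The operator carries the last stage.
All stages carried — the operator prevails on this issue.
— Issue II —
Stage II.1 (subscriber, clear and convincing evidence, weight is at least 74): (d) net 77−3=74 ≥ 74 — meets; (e) net 95−18=77 ≥ 74 — meets.
  All elements met. The burden passes to the operator.
Stage II.2 (operator, the balance of probabilities, weight is at least 55): (f) net 82−28=54 < 55 — fails.
  Not every element is met, so the operator fails to carry Stage II.2.
The subscriber prevails on this issue.
— Issue III —
At Stage III.1 the subscriber must meet a preponderance (weight exceeds 50): on (g) the weight is 79 less the opposing 27 gives net 52, which does exceed 50, so (g) meets the standard.
  Stage III.1 carried; the burden shifts to the operator.
At Stage III.2 the operator must meet a preponderance (weight exceeds 50): on (h) the weight is 71 less the opposing 21 gives net 50, which does not exceed 50, so (h) does not meet the standard.
  Stage III.2 not carried; the operator fails its burden.
The analysis ends at Stage III.2; the subscriber prevails on this issue.
Per-issue: Issue I → operator; Issue II → subscriber; Issue III → subscriber. The subscriber must prevail on a majority of issues; overall, the subscriber prevails.

subscriber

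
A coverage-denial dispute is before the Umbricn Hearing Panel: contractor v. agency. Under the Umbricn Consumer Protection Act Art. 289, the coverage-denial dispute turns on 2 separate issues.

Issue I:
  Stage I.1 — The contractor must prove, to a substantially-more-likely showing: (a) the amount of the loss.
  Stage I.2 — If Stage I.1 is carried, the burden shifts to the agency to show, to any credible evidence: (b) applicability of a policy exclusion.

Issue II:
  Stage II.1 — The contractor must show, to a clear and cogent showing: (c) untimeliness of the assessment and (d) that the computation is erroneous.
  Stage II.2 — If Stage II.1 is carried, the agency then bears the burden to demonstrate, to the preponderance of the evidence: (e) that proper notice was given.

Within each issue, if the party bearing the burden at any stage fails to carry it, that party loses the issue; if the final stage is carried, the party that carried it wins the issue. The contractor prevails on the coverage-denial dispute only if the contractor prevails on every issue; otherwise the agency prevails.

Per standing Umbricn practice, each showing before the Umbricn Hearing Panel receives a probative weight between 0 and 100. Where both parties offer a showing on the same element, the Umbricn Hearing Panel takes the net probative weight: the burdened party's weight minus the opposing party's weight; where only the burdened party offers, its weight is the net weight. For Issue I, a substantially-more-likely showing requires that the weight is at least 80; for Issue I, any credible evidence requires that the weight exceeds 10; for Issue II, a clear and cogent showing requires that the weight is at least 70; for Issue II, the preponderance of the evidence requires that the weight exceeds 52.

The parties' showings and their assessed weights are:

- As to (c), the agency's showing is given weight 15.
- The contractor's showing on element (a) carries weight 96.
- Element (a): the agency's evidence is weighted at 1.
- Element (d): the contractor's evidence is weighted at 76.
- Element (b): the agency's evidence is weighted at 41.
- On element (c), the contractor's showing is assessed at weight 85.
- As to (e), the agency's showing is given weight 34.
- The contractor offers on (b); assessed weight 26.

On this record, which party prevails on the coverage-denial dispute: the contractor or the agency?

— Issue I —
At Stage I.1 the contractor must meet a substantially-more-likely showing (weight is at least 80): on (a) the weight is 96 less the opposing 1 gives net 95, ≥ 80, so (a) meets the standard.
  Stage I.1 carried; the burden shifts to the agency.
At Stage I.2 the agency must meet any credible evidence (weight exceeds 10): on (b) the weight is 41 less the opposing 26 gives net 15, which does exceed 10, so (b) meets the standard.
  Stage I.2 carried; the final stage is satisfied.
Every stage carried; the agency prevails on this issue.
— Issue II —
At Stage II.1 the contractor must meet a clear and cogent showing (weight is at least 70): on (c) the weight is 85 less the opposing 15 gives net 70, ≥ 70, so (c) meets the standard; on (d) the weight is 76, ≥ 70, so (d) meets the standard.
  Stage II.1 is satisfied; the onus moves to the agency.
At Stage II.2 the agency must meet the preponderance of the evidence (weight exceeds 52): on (e) the weight is 34, ≤ 52, so (e) does not meet the standard.
  The agency does not carry Stage II.2.
The analysis ends at Stage II.2; the contractor prevails on this issue.
Per-issue: Issue I → agency; Issue II → contractor. The contractor must prevail on every issue; overall, the agency prevails.

agency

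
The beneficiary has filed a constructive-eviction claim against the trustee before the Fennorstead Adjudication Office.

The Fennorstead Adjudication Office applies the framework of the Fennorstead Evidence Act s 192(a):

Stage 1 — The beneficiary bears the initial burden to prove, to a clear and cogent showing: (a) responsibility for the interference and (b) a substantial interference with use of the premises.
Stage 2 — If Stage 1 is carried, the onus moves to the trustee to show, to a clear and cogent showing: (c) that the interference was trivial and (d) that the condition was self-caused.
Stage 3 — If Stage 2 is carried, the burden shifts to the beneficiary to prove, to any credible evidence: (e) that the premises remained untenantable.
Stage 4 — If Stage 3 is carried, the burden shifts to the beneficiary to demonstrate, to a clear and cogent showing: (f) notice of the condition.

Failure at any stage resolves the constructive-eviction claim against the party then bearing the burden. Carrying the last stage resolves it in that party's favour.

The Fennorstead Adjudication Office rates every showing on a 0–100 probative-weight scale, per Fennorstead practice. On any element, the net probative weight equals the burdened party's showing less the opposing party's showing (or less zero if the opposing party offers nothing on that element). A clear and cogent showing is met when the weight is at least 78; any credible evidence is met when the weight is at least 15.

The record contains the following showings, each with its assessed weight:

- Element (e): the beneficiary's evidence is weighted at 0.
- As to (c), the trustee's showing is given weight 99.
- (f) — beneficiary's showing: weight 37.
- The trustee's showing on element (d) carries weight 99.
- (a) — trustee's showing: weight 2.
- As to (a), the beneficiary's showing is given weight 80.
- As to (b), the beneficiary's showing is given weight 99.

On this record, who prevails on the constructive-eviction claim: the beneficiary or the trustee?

trustee

At Stage 1 the beneficiary must meet a clear and cogent showing (weight is at least 78): on (a) the weight is 80 less the opposing 2 gives net 78, which does reach 78, so (a) meets the standard; on (b) the weight is 99, which does reach 78, so (b) meets the standard.
  Stage 1 is satisfied; the onus moves to the trustee.
At Stage 2 the trustee must meet a clear and cogent showing (weight is at least 78): on (c) the weight is 99, which does reach 78, so (c) meets the standard; on (d) the weight is 99, ≥ 78, so (d) meets the standard.
  Stage 2 is satisfied; the onus moves to the beneficiary.
At Stage 3 the beneficiary must meet any credible evidence (weight is at least 15): on (e) the weight is 0, < 15, so (e) does not meet the standard.
  The beneficiary does not carry Stage 3.
So the trustee prevails.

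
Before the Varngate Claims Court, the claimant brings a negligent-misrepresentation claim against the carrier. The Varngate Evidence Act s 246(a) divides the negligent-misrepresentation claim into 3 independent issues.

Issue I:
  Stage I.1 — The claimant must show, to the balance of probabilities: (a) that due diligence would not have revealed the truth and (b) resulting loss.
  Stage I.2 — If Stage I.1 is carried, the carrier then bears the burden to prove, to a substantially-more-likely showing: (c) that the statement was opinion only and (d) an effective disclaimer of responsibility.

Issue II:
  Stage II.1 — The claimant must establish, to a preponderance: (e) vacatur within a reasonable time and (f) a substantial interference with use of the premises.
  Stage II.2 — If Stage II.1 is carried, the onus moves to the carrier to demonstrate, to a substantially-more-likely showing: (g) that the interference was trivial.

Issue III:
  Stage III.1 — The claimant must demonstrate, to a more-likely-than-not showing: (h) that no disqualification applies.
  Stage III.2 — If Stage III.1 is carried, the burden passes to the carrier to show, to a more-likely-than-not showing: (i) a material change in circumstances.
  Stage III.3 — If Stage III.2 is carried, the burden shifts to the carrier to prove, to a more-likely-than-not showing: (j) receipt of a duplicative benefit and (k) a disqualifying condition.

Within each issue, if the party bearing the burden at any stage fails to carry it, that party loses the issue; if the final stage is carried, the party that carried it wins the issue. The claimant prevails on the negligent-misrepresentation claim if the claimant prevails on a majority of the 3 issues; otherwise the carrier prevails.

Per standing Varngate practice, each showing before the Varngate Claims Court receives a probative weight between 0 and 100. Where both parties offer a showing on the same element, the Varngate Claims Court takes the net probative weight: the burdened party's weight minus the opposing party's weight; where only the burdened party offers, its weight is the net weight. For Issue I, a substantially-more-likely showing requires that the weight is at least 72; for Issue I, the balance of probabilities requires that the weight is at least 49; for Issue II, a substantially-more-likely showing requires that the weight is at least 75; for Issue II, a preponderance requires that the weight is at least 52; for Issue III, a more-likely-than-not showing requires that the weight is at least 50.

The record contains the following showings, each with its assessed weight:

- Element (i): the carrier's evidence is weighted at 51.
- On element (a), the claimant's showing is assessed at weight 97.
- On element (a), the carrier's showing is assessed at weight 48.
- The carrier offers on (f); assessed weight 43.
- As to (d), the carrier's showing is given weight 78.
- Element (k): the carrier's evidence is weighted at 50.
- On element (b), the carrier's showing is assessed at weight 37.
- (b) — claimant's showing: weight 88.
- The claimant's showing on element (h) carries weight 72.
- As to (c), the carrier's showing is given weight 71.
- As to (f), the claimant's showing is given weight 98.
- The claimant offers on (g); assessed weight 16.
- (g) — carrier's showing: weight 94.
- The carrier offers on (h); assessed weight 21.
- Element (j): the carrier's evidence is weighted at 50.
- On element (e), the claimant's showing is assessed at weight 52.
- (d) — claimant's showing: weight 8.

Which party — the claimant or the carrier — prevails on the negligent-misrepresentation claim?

carrier

— Issue I —
Stage I.1 (claimant, the balance of probabilities, weight is at least 49): (a) net 97−48=49 ≥ 49 — meets; (b) net 88−37=51 ≥ 49 — meets.
  Stage I.1 is satisfied; the onus moves to the carrier.
Stage I.2 (carrier, a substantially-more-likely showing, weight is at least 72): (c) 71 < 72 — fails; (d) net 78−8=70 < 72 — fails.
  Stage I.2 not carried; the carrier fails its burden.
So the claimant prevails on this issue.
— Issue II —
Stage II.1 — burden on claimant; standard: a preponderance (weight is at least 52).
    (e): 52 ≥ 52 [met]
    (f): 98 − 43 = 55 ≥ 52 [met]
  All elements met. The burden passes to the carrier.
Stage II.2 — burden on carrier; standard: a substantially-more-likely showing (weight is at least 75).
    (g): 94 − 16 = 78 ≥ 75 [met]
  Stage II.2 carried; the final stage is satisfied.
Every stage carried; the carrier prevails on this issue.
— Issue III —
Stage III.1 (claimant, a more-likely-than-not showing, weight is at least 50): (h) net 72−21=51 ≥ 50 — meets.
  The claimant carries Stage III.1; the carrier now bears the burden.
Stage III.2 (carrier, a more-likely-than-not showing, weight is at least 50): (i) 51 ≥ 50 — meets.
  Stage III.2 carried; the burden remains with the carrier.
Stage III.3 (carrier, a more-likely-than-not showing, weight is at least 50): (j) 50 ≥ 50 — meets; (k) 50 ≥ 50 — meets.
  The carrier carries the last stage.
All stages carried — the carrier prevails on this issue.
Per-issue: Issue I → claimant; Issue II → carrier; Issue III → carrier. The claimant must prevail on a majority of issues; overall, the carrier prevails.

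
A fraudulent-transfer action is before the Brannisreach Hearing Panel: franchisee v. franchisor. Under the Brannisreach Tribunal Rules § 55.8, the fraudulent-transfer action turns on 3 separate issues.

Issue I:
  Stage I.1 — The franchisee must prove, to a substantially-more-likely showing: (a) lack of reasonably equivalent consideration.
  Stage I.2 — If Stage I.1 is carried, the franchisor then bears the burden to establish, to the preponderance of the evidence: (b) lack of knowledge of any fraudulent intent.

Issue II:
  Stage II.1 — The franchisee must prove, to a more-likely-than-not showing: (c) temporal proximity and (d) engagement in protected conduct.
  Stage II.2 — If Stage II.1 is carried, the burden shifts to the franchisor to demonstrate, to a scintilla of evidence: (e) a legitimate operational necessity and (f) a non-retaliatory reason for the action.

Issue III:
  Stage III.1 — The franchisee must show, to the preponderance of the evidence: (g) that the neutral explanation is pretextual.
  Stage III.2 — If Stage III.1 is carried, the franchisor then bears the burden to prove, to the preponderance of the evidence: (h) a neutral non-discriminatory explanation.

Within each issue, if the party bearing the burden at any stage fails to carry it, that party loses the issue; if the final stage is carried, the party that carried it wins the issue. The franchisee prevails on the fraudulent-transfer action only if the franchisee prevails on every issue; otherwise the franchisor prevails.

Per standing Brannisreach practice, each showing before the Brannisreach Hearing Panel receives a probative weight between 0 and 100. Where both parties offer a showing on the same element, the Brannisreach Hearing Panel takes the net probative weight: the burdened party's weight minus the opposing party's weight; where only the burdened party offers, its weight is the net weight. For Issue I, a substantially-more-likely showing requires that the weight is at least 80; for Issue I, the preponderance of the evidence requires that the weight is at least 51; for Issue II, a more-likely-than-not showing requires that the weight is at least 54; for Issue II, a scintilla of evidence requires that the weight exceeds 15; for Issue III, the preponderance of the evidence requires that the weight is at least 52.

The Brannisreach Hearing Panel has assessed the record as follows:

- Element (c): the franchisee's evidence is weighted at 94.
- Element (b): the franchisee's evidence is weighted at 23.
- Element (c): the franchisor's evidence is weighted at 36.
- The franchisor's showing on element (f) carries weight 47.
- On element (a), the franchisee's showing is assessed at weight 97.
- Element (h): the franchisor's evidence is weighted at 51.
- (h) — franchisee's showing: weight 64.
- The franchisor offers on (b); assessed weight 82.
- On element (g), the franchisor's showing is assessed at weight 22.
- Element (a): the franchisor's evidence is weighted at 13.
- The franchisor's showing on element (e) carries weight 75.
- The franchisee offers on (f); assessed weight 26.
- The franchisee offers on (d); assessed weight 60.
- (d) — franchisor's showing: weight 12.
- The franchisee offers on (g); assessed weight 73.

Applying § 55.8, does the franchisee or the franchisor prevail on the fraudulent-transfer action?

franchisor

— Issue I —
At Stage I.1 the franchisee must meet a substantially-more-likely showing (weight is at least 80): on (a) the weight is 97 less the opposing 13 gives net 84, ≥ 80, so (a) meets the standard.
  The franchisee carries Stage I.1; the franchisor now bears the burden.
At Stage I.2 the franchisor must meet the preponderance of the evidence (weight is at least 51): on (b) the weight is 82 less the opposing 23 gives net 59, ≥ 51, so (b) meets the standard.
  The franchisor carries the last stage.
With every stage satisfied, the franchisor prevails on this issue.
— Issue II —
Stage II.1 (franchisee, a more-likely-than-not showing, weight is at least 54): (c) net 94−36=58 ≥ 54 — meets; (d) net 60−12=48 < 54 — fails.
  Not every element is met, so the franchisee fails to carry Stage II.1.
The analysis ends at Stage II.1; the franchisor prevails on this issue.
— Issue III —
At Stage III.1 the franchisee must meet the preponderance of the evidence (weight is at least 52): on (g) the weight is 73 less the opposing 22 gives net 51, which does not reach 52, so (g) does not meet the standard.
  The franchisee does not carry Stage III.1.
The franchisor prevails on this issue.
Per-issue: Issue I → franchisor; Issue II → franchisor; Issue III → franchisor. The franchisee must prevail on every issue; overall, the franchisor prevails.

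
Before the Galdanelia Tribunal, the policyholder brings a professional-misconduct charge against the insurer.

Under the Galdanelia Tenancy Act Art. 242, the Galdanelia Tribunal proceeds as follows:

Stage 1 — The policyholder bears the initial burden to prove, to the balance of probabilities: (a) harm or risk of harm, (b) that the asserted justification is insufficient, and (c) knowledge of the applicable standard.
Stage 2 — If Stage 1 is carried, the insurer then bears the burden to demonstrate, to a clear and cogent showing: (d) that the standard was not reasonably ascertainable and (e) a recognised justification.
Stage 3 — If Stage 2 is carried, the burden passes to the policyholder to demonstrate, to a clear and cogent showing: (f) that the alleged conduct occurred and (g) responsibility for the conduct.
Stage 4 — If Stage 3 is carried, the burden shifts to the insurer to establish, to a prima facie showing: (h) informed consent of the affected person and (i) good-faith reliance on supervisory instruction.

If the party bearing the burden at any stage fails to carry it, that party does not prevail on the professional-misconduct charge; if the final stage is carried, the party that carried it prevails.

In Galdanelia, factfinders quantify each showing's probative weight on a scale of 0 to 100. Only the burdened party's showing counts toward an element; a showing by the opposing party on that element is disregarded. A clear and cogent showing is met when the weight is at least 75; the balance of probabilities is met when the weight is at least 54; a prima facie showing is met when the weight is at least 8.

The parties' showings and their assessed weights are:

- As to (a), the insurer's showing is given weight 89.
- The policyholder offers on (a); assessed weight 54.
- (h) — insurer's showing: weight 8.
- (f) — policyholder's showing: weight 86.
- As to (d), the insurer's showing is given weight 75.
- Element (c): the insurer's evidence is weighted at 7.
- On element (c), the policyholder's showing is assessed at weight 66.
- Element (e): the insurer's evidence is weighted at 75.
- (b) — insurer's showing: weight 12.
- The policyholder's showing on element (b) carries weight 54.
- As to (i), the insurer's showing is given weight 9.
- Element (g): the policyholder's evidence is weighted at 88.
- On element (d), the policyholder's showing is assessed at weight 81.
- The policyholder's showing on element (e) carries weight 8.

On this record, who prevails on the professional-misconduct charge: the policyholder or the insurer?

Stage 1 — burden on policyholder; standard: the balance of probabilities (weight is at least 54).
    (a): 54 (insurer's 89 disregarded) ≥ 54 [met]
    (b): 54 (insurer's 12 disregarded) ≥ 54 [met]
    (c): 66 (insurer's 7 disregarded) ≥ 54 [met]
  All elements met. The burden passes to the insurer.
Stage 2 — burden on insurer; standard: a clear and cogent showing (weight is at least 75).
    (d): 75 (policyholder's 81 disregarded) ≥ 75 [met]
    (e): 75 (policyholder's 8 disregarded) ≥ 75 [met]
  Stage 2 carried; the burden shifts to the policyholder.
Stage 3 — burden on policyholder; standard: a clear and cogent showing (weight is at least 75).
    (f): 86 ≥ 75 [met]
    (g): 88 ≥ 75 [met]
  The policyholder carries Stage 3; the insurer now bears the burden.
Stage 4 — burden on insurer; standard: a prima facie showing (weight is at least 8).
    (h): 8 ≥ 8 [met]
    (i): 9 ≥ 8 [met]
  All elements met at the final stage.
All stages carried — the insurer prevails.

insurer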